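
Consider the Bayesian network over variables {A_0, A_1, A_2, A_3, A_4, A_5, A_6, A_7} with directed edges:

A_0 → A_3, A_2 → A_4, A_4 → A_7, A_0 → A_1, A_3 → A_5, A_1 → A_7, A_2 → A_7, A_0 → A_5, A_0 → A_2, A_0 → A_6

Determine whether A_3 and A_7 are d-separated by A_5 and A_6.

No — A_3 and A_7 are not d-separated given {A_5, A_6}.

There are 6 undirected paths between A_3 and A_7; checking each against the conditioning set {A_5, A_6}:
  1. A_3 ← A_0 → A_1 → A_7 — A_0:fork[open]; A_1:chain[open] ⇒ active
  2. A_3 ← A_0 → A_2 → A_7 — A_0:fork[open]; A_2:chain[open] ⇒ active
  3. A_3 ← A_0 → A_2 → A_4 → A_7 — A_0:fork[open]; A_2:chain[open]; A_4:chain[open] ⇒ active
  4. A_3 → A_5 ← A_0 → A_1 → A_7 — A_5:collider[open]; A_0:fork[open]; A_1:chain[open] ⇒ active
  5. A_3 → A_5 ← A_0 → A_2 → A_7 — A_5:collider[open]; A_0:fork[open]; A_2:chain[open] ⇒ active
  6. A_3 → A_5 ← A_0 → A_2 → A_4 → A_7 — A_5:collider[open]; A_0:fork[open]; A_2:chain[open]; A_4:chain[open] ⇒ active
At least one path is unblocked, so d-separation fails.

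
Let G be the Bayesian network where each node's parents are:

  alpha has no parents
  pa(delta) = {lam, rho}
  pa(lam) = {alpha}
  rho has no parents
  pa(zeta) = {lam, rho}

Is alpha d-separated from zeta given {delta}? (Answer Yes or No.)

No

2 paths connect alpha and zeta; each must be blocked for d-separation to hold:
  1. alpha → lam → delta ← rho → zeta — lam:chain[open]; delta:collider[open]; rho:fork[open] ⇒ active
  2. alpha → lam → zeta — lam:chain[open] ⇒ active
Because an active path exists, alpha and zeta are not d-separated.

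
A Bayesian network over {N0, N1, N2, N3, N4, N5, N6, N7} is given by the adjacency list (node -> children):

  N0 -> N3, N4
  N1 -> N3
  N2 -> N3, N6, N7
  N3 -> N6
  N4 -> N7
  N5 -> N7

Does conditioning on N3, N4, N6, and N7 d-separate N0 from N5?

No — N0 and N5 are not d-separated given {N3, N4, N6, N7}.

We examine all 3 paths between N0 and N5:
  1. N0 → N3 → N6 ← N2 → N7 ← N5 — N3:chain[blocks]; N6:collider[open]; N2:fork[open]; N7:collider[open] ⇒ blocked
  2. N0 → N3 ← N2 → N7 ← N5 — N3:collider[open]; N2:fork[open]; N7:collider[open] ⇒ active
  3. N0 → N4 → N7 ← N5 — N4:chain[blocks]; N7:collider[open] ⇒ blocked
At least one path is unblocked, so d-separation fails.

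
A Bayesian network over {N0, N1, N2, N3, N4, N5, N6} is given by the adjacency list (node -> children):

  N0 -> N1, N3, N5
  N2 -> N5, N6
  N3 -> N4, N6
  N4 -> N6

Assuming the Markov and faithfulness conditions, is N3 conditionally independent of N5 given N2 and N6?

No

3 paths connect N3 and N5; each must be blocked for d-separation to hold:
  1. N3 ← N0 → N5 — N0:fork[open] ⇒ active
  2. N3 → N6 ← N2 → N5 — N6:collider[open]; N2:fork[blocks] ⇒ blocked
  3. N3 → N4 → N6 ← N2 → N5 — N4:chain[open]; N6:collider[open]; N2:fork[blocks] ⇒ blocked
Because an active path exists, N3 and N5 are not d-separated.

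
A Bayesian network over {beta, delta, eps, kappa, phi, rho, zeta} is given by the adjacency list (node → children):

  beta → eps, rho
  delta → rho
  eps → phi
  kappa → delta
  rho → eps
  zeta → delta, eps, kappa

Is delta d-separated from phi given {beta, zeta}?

No — delta and phi are not d-separated given {beta, zeta}.

We examine all 4 paths between delta and phi:
Path 1: delta ← kappa ← zeta → eps → phi
  zeta is a fork here and zeta is conditioned on, so the path is blocked at zeta.
Path 2: delta ← zeta → eps → phi
  zeta is a fork here and zeta is conditioned on, so the path is blocked at zeta.
Path 3: delta → rho ← beta → eps → phi
  rho is a collider here and neither rho nor any of its descendants is conditioned on, so the collider stays closed — the path is blocked at rho.
Path 4: delta → rho → eps → phi
  rho is a chain and rho is not conditioned on; eps is a chain and eps is not conditioned on — no node blocks this path, so it is active.
Because an active path exists, delta and phi are not d-separated.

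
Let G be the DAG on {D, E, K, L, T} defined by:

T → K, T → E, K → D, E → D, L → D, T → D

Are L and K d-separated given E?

Yes — L and K are d-separated given {E}.

There are 3 undirected paths between L and K; checking each against the conditioning set {E}:
Path 1: L → D ← K
  D is a collider here and neither D nor any of its descendants is conditioned on, so the collider stays closed — the path is blocked at D.
Path 2: L → D ← T → K
  D is a collider here and neither D nor any of its descendants is conditioned on, so the collider stays closed — the path is blocked at D.
Path 3: L → D ← E ← T → K
  D is a collider here and neither D nor any of its descendants is conditioned on, so the collider stays closed — the path is blocked at D.
All paths are blocked; L ⊥ K | {E} holds.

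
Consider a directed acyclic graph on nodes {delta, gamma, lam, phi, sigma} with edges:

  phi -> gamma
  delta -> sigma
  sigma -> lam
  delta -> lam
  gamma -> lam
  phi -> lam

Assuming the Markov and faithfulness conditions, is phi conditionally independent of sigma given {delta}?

There are 4 undirected paths between phi and sigma; checking each against the conditioning set {delta}:
Path 1: phi → lam ← sigma
  lam is a collider here and neither lam nor any of its descendants is conditioned on, so the collider stays closed — the path is blocked at lam.
Path 2: phi → lam ← delta → sigma
  lam is a collider here and neither lam nor any of its descendants is conditioned on, so the collider stays closed — the path is blocked at lam.
Path 3: phi → gamma → lam ← sigma
  lam is a collider here and neither lam nor any of its descendants is conditioned on, so the collider stays closed — the path is blocked at lam.
Path 4: phi → gamma → lam ← delta → sigma
  lam is a collider here and neither lam nor any of its descendants is conditioned on, so the collider stays closed — the path is blocked at lam.
Every path is blocked, so phi and sigma are d-separated given {delta}.

Yes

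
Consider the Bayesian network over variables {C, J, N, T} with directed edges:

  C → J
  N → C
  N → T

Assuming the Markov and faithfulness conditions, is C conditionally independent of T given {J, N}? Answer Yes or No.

The only undirected path from C to T is:
  1. C ← N → T — N:fork[blocks] ⇒ blocked
Since every path is blocked, d-separation holds.

Yes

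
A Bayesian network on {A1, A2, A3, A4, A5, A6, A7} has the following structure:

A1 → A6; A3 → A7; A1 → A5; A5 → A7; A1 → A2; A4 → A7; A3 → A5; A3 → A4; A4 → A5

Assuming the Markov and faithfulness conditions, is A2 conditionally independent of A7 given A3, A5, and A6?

No

There are 5 undirected paths between A2 and A7; checking each against the conditioning set {A3, A5, A6}:
  1. A2 ← A1 → A5 ← A3 → A4 → A7 — A1:fork[open]; A5:collider[open]; A3:fork[blocks]; A4:chain[open] ⇒ blocked
  2. A2 ← A1 → A5 ← A3 → A7 — A1:fork[open]; A5:collider[open]; A3:fork[blocks] ⇒ blocked
  3. A2 ← A1 → A5 ← A4 ← A3 → A7 — A1:fork[open]; A5:collider[open]; A4:chain[open]; A3:fork[blocks] ⇒ blocked
  4. A2 ← A1 → A5 ← A4 → A7 — A1:fork[open]; A5:collider[open]; A4:fork[open] ⇒ active
  5. A2 ← A1 → A5 → A7 — A1:fork[open]; A5:chain[blocks] ⇒ blocked
Since the path A2 ← A1 → A5 ← A4 → A7 is active, A2 and A7 are not d-separated given {A3, A5, A6}.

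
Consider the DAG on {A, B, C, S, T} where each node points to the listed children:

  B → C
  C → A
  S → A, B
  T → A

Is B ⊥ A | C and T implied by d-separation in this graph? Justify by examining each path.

No

2 paths connect B and A; each must be blocked for d-separation to hold:
  1. B → C → A — C:chain[blocks] ⇒ blocked
  2. B ← S → A — S:fork[open] ⇒ active
Since the path B ← S → A is active, B and A are not d-separated given {C, T}.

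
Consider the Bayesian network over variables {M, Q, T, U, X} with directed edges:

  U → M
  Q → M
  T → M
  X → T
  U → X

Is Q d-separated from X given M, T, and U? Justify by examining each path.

Yes — Q and X are d-separated given {M, T, U}.

2 paths connect Q and X; each must be blocked for d-separation to hold:
  1. Q → M ← T ← X — M:collider[open]; T:chain[blocks] ⇒ blocked
  2. Q → M ← U → X — M:collider[open]; U:fork[blocks] ⇒ blocked
All paths are blocked; Q ⊥ X | {M, T, U} holds.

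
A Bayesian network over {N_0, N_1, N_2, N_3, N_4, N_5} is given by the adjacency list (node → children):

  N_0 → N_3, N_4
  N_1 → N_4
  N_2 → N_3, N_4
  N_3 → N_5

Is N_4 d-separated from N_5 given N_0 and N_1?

No

Enumerating the 2 paths from N_4 to N_5 and testing each for blocking by {N_0, N_1}:
Path 1: N_4 ← N_0 → N_3 → N_5
  N_0 is a fork here and N_0 is conditioned on, so the path is blocked at N_0.
Path 2: N_4 ← N_2 → N_3 → N_5
  N_2 is a fork and N_2 is not conditioned on; N_3 is a chain and N_3 is not conditioned on — no node blocks this path, so it is active.
Because an active path exists, N_4 and N_5 are not d-separated.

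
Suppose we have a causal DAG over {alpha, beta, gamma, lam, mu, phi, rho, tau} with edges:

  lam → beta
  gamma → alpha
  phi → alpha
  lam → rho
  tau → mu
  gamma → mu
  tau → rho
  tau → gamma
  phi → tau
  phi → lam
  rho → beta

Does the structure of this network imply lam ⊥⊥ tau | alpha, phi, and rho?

5 paths connect lam and tau; each must be blocked for d-separation to hold:
  1. lam → rho ← tau — rho:collider[open] ⇒ active
  2. lam → beta ← rho ← tau — beta:collider[blocks]; rho:chain[blocks] ⇒ blocked
  3. lam ← phi → tau — phi:fork[blocks] ⇒ blocked
  4. lam ← phi → alpha ← gamma ← tau — phi:fork[blocks]; alpha:collider[open]; gamma:chain[open] ⇒ blocked
  5. lam ← phi → alpha ← gamma → mu ← tau — phi:fork[blocks]; alpha:collider[open]; gamma:fork[open]; mu:collider[blocks] ⇒ blocked
Because an active path exists, lam and tau are not d-separated.

No — lam and tau are not d-separated given {alpha, phi, rho}.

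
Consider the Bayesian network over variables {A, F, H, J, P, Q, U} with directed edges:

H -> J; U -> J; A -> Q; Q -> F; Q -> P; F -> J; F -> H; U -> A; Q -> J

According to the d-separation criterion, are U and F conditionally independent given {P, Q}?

There are 6 undirected paths between U and F; checking each against the conditioning set {P, Q}:
Path 1: U → A → Q → J ← H ← F
  Q is a chain here and Q is conditioned on, so the path is blocked at Q.
Path 2: U → A → Q → J ← F
  Q is a chain here and Q is conditioned on, so the path is blocked at Q.
Path 3: U → A → Q → F
  Q is a chain here and Q is conditioned on, so the path is blocked at Q.
Path 4: U → J ← H ← F
  J is a collider here and neither J nor any of its descendants is conditioned on, so the collider stays closed — the path is blocked at J.
Path 5: U → J ← Q → F
  J is a collider here and neither J nor any of its descendants is conditioned on, so the collider stays closed — the path is blocked at J.
Path 6: U → J ← F
  J is a collider here and neither J nor any of its descendants is conditioned on, so the collider stays closed — the path is blocked at J.
Every path is blocked, so U and F are d-separated given {P, Q}.

Yes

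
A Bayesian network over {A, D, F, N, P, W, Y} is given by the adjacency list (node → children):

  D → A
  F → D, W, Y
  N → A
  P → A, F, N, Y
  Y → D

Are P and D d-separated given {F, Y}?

There are 6 undirected paths between P and D; checking each against the conditioning set {F, Y}:
  1. P → Y → D — Y:chain[blocks] ⇒ blocked
  2. P → Y ← F → D — Y:collider[open]; F:fork[blocks] ⇒ blocked
  3. P → A ← D — A:collider[blocks] ⇒ blocked
  4. P → F → D — F:chain[blocks] ⇒ blocked
  5. P → F → Y → D — F:chain[blocks]; Y:chain[blocks] ⇒ blocked
  6. P → N → A ← D — N:chain[open]; A:collider[blocks] ⇒ blocked
Every path is blocked, so P and D are d-separated given {F, Y}.

Yes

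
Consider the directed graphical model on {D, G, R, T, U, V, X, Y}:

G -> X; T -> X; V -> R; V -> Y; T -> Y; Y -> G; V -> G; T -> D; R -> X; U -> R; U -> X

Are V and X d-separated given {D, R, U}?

We examine all 6 paths between V and X:
  1. V → R → X — R:chain[blocks] ⇒ blocked
  2. V → R ← U → X — R:collider[open]; U:fork[blocks] ⇒ blocked
  3. V → G → X — G:chain[open] ⇒ active
  4. V → G ← Y ← T → X — G:collider[blocks]; Y:chain[open]; T:fork[open] ⇒ blocked
  5. V → Y → G → X — Y:chain[open]; G:chain[open] ⇒ active
  6. V → Y ← T → X — Y:collider[blocks]; T:fork[open] ⇒ blocked
Because an active path exists, V and X are not d-separated.

No — V and X are not d-separated given {D, R, U}.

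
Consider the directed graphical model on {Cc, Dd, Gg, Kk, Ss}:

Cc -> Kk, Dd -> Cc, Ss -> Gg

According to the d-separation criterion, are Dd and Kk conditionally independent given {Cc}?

Yes

The only undirected path from Dd to Kk is:
Path 1: Dd → Cc → Kk
  Cc is a chain here and Cc is conditioned on, so the path is blocked at Cc.
All paths are blocked; Dd ⊥ Kk | {Cc} holds.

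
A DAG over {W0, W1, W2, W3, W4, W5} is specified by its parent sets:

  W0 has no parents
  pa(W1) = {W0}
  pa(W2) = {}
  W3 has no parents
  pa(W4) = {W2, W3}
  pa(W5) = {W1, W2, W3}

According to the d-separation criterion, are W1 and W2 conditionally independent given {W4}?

Yes

Enumerating the 2 paths from W1 to W2 and testing each for blocking by {W4}:
Path 1: W1 → W5 ← W2
  W5 is a collider here and neither W5 nor any of its descendants is conditioned on, so the collider stays closed — the path is blocked at W5.
Path 2: W1 → W5 ← W3 → W4 ← W2
  W5 is a collider here and neither W5 nor any of its descendants is conditioned on, so the collider stays closed — the path is blocked at W5.
Every path is blocked, so W1 and W2 are d-separated given {W4}.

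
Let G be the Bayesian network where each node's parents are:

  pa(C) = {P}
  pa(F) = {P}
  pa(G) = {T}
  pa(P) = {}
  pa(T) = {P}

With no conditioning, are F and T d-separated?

No

The only undirected path from F to T is:
Path 1: F ← P → T
  P is a fork and P is not conditioned on — no node blocks this path, so it is active.
Because an active path exists, F and T are not d-separated.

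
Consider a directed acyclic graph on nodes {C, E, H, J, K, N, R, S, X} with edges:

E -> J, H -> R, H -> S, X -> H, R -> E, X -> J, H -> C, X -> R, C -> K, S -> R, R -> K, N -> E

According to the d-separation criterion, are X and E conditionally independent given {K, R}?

5 paths connect X and E; each must be blocked for d-separation to hold:
Path 1: X → R → E
  R is a chain here and R is conditioned on, so the path is blocked at R.
Path 2: X → H → R → E
  R is a chain here and R is conditioned on, so the path is blocked at R.
Path 3: X → H → C → K ← R → E
  R is a fork here and R is conditioned on, so the path is blocked at R.
Path 4: X → H → S → R → E
  R is a chain here and R is conditioned on, so the path is blocked at R.
Path 5: X → J ← E
  J is a collider here and neither J nor any of its descendants is conditioned on, so the collider stays closed — the path is blocked at J.
Since every path is blocked, d-separation holds.

Yes — X and E are d-separated given {K, R}.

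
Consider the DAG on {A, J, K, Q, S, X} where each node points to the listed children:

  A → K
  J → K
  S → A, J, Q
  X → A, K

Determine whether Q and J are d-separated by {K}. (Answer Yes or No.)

We examine all 3 paths between Q and J:
Path 1: Q ← S → J
  S is a fork and S is not conditioned on — no node blocks this path, so it is active.
Path 2: Q ← S → A → K ← J
  S is a fork and S is not conditioned on; A is a chain and A is not conditioned on; K is a collider and K is conditioned on, which opens it — no node blocks this path, so it is active.
Path 3: Q ← S → A ← X → K ← J
  S is a fork and S is not conditioned on; A is a collider and its descendant K is conditioned on, which opens it; X is a fork and X is not conditioned on; K is a collider and K is conditioned on, which opens it — no node blocks this path, so it is active.
At least one path is unblocked, so d-separation fails.

No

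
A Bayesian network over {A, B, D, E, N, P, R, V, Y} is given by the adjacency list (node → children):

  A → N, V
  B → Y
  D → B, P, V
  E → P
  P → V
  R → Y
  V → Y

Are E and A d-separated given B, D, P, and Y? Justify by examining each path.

3 paths connect E and A; each must be blocked for d-separation to hold:
Path 1: E → P ← D → B → Y ← V ← A
  D is a fork here and D is conditioned on, so the path is blocked at D.
Path 2: E → P ← D → V ← A
  D is a fork here and D is conditioned on, so the path is blocked at D.
Path 3: E → P → V ← A
  P is a chain here and P is conditioned on, so the path is blocked at P.
Since every path is blocked, d-separation holds.

Yes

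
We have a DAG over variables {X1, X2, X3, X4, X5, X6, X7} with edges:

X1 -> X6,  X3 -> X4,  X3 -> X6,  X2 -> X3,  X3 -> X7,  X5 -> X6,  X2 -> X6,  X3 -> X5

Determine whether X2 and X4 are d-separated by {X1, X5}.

We examine all 3 paths between X2 and X4:
  1. X2 → X3 → X4 — X3:chain[open] ⇒ active
  2. X2 → X6 ← X3 → X4 — X6:collider[blocks]; X3:fork[open] ⇒ blocked
  3. X2 → X6 ← X5 ← X3 → X4 — X6:collider[blocks]; X5:chain[blocks]; X3:fork[open] ⇒ blocked
At least one path is unblocked, so d-separation fails.

No — X2 and X4 are not d-separated given {X1, X5}.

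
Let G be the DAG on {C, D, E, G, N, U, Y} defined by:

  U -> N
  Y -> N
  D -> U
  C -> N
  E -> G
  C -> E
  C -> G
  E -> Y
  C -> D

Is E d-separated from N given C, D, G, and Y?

Yes

There are 5 undirected paths between E and N; checking each against the conditioning set {C, D, G, Y}:
  1. E → G ← C → D → U → N — G:collider[open]; C:fork[blocks]; D:chain[blocks]; U:chain[open] ⇒ blocked
  2. E → G ← C → N — G:collider[open]; C:fork[blocks] ⇒ blocked
  3. E ← C → D → U → N — C:fork[blocks]; D:chain[blocks]; U:chain[open] ⇒ blocked
  4. E ← C → N — C:fork[blocks] ⇒ blocked
  5. E → Y → N — Y:chain[blocks] ⇒ blocked
Since every path is blocked, d-separation holds.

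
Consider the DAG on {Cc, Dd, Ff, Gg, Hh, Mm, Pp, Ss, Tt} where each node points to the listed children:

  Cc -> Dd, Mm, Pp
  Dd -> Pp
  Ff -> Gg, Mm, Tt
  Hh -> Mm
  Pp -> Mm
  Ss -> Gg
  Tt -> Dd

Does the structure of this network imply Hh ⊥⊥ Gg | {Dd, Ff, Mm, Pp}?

Yes

There are 5 undirected paths between Hh and Gg; checking each against the conditioning set {Dd, Ff, Mm, Pp}:
Path 1: Hh → Mm ← Cc → Dd ← Tt ← Ff → Gg
  Ff is a fork here and Ff is conditioned on, so the path is blocked at Ff.
Path 2: Hh → Mm ← Cc → Pp ← Dd ← Tt ← Ff → Gg
  Dd is a chain here and Dd is conditioned on, so the path is blocked at Dd.
Path 3: Hh → Mm ← Pp ← Dd ← Tt ← Ff → Gg
  Pp is a chain here and Pp is conditioned on, so the path is blocked at Pp.
Path 4: Hh → Mm ← Pp ← Cc → Dd ← Tt ← Ff → Gg
  Pp is a chain here and Pp is conditioned on, so the path is blocked at Pp.
Path 5: Hh → Mm ← Ff → Gg
  Ff is a fork here and Ff is conditioned on, so the path is blocked at Ff.
Since every path is blocked, d-separation holds.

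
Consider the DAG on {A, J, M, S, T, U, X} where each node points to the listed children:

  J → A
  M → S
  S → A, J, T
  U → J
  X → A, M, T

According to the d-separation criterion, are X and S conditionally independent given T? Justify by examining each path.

No — X and S are not d-separated given {T}.

We examine all 4 paths between X and S:
Path 1: X → M → S
  M is a chain and M is not conditioned on — no node blocks this path, so it is active.
Path 2: X → A ← S
  A is a collider here and neither A nor any of its descendants is conditioned on, so the collider stays closed — the path is blocked at A.
Path 3: X → A ← J ← S
  A is a collider here and neither A nor any of its descendants is conditioned on, so the collider stays closed — the path is blocked at A.
Path 4: X → T ← S
  T is a collider and T is conditioned on, which opens it — no node blocks this path, so it is active.
Because an active path exists, X and S are not d-separated.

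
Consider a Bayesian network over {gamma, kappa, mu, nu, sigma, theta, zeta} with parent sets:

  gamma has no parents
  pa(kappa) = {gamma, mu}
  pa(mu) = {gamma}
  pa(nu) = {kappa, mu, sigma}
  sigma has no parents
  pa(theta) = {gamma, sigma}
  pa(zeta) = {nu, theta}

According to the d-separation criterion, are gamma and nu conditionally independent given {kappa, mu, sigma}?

Yes

Enumerating the 6 paths from gamma to nu and testing each for blocking by {kappa, mu, sigma}:
Path 1: gamma → mu → kappa → nu
  mu is a chain here and mu is conditioned on, so the path is blocked at mu.
Path 2: gamma → mu → nu
  mu is a chain here and mu is conditioned on, so the path is blocked at mu.
Path 3: gamma → kappa ← mu → nu
  mu is a fork here and mu is conditioned on, so the path is blocked at mu.
Path 4: gamma → kappa → nu
  kappa is a chain here and kappa is conditioned on, so the path is blocked at kappa.
Path 5: gamma → theta → zeta ← nu
  zeta is a collider here and neither zeta nor any of its descendants is conditioned on, so the collider stays closed — the path is blocked at zeta.
Path 6: gamma → theta ← sigma → nu
  theta is a collider here and neither theta nor any of its descendants is conditioned on, so the collider stays closed — the path is blocked at theta.
All paths are blocked; gamma ⊥ nu | {kappa, mu, sigma} holds.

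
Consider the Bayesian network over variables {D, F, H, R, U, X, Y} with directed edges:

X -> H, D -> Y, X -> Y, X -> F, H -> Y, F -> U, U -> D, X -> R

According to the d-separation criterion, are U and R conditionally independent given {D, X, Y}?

Enumerating the 3 paths from U to R and testing each for blocking by {D, X, Y}:
Path 1: U → D → Y ← X → R
  D is a chain here and D is conditioned on, so the path is blocked at D.
Path 2: U → D → Y ← H ← X → R
  D is a chain here and D is conditioned on, so the path is blocked at D.
Path 3: U ← F ← X → R
  X is a fork here and X is conditioned on, so the path is blocked at X.
All paths are blocked; U ⊥ R | {D, X, Y} holds.

Yes — U and R are d-separated given {D, X, Y}.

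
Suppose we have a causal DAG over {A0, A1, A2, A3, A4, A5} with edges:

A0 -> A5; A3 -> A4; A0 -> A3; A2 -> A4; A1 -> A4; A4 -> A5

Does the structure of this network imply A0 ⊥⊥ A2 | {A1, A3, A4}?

We examine all 2 paths between A0 and A2:
Path 1: A0 → A5 ← A4 ← A2
  A5 is a collider here and neither A5 nor any of its descendants is conditioned on, so the collider stays closed — the path is blocked at A5.
Path 2: A0 → A3 → A4 ← A2
  A3 is a chain here and A3 is conditioned on, so the path is blocked at A3.
Since every path is blocked, d-separation holds.

Yes — A0 and A2 are d-separated given {A1, A3, A4}.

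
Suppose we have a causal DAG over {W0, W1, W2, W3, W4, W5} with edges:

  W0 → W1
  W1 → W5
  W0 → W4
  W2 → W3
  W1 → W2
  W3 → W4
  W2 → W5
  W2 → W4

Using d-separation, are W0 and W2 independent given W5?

No

There are 4 undirected paths between W0 and W2; checking each against the conditioning set {W5}:
Path 1: W0 → W4 ← W3 ← W2
  W4 is a collider here and neither W4 nor any of its descendants is conditioned on, so the collider stays closed — the path is blocked at W4.
Path 2: W0 → W4 ← W2
  W4 is a collider here and neither W4 nor any of its descendants is conditioned on, so the collider stays closed — the path is blocked at W4.
Path 3: W0 → W1 → W5 ← W2
  W1 is a chain and W1 is not conditioned on; W5 is a collider and W5 is conditioned on, which opens it — no node blocks this path, so it is active.
Path 4: W0 → W1 → W2
  W1 is a chain and W1 is not conditioned on — no node blocks this path, so it is active.
At least one path is unblocked, so d-separation fails.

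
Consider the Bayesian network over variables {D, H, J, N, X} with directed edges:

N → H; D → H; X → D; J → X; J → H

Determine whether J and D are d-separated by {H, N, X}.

Enumerating the 2 paths from J to D and testing each for blocking by {H, N, X}:
  1. J → H ← D — H:collider[open] ⇒ active
  2. J → X → D — X:chain[blocks] ⇒ blocked
Since the path J → H ← D is active, J and D are not d-separated given {H, N, X}.

No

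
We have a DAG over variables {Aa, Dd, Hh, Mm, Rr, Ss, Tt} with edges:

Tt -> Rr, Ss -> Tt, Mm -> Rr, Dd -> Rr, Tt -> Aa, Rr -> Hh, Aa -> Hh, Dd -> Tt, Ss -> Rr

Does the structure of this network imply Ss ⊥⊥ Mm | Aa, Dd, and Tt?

Yes

4 paths connect Ss and Mm; each must be blocked for d-separation to hold:
  1. Ss → Tt → Aa → Hh ← Rr ← Mm — Tt:chain[blocks]; Aa:chain[blocks]; Hh:collider[blocks]; Rr:chain[open] ⇒ blocked
  2. Ss → Tt ← Dd → Rr ← Mm — Tt:collider[open]; Dd:fork[blocks]; Rr:collider[blocks] ⇒ blocked
  3. Ss → Tt → Rr ← Mm — Tt:chain[blocks]; Rr:collider[blocks] ⇒ blocked
  4. Ss → Rr ← Mm — Rr:collider[blocks] ⇒ blocked
All paths are blocked; Ss ⊥ Mm | {Aa, Dd, Tt} holds.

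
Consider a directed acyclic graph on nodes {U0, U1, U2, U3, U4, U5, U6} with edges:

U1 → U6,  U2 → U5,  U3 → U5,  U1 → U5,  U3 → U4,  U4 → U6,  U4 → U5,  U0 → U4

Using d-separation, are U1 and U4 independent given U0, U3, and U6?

No

There are 3 undirected paths between U1 and U4; checking each against the conditioning set {U0, U3, U6}:
  1. U1 → U5 ← U3 → U4 — U5:collider[blocks]; U3:fork[blocks] ⇒ blocked
  2. U1 → U5 ← U4 — U5:collider[blocks] ⇒ blocked
  3. U1 → U6 ← U4 — U6:collider[open] ⇒ active
At least one path is unblocked, so d-separation fails.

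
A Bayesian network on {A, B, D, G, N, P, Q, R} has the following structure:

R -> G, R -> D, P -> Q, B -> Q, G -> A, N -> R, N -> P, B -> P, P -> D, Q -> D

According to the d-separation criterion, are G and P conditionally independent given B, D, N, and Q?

Enumerating the 4 paths from G to P and testing each for blocking by {B, D, N, Q}:
Path 1: G ← R → D ← Q ← B → P
  Q is a chain here and Q is conditioned on, so the path is blocked at Q.
Path 2: G ← R → D ← Q ← P
  Q is a chain here and Q is conditioned on, so the path is blocked at Q.
Path 3: G ← R → D ← P
  R is a fork and R is not conditioned on; D is a collider and D is conditioned on, which opens it — no node blocks this path, so it is active.
Path 4: G ← R ← N → P
  N is a fork here and N is conditioned on, so the path is blocked at N.
At least one path is unblocked, so d-separation fails.

No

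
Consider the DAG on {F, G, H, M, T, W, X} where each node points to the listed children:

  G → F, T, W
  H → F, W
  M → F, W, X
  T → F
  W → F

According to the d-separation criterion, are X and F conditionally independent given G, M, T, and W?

5 paths connect X and F; each must be blocked for d-separation to hold:
  1. X ← M → F — M:fork[blocks] ⇒ blocked
  2. X ← M → W → F — M:fork[blocks]; W:chain[blocks] ⇒ blocked
  3. X ← M → W ← H → F — M:fork[blocks]; W:collider[open]; H:fork[open] ⇒ blocked
  4. X ← M → W ← G → F — M:fork[blocks]; W:collider[open]; G:fork[blocks] ⇒ blocked
  5. X ← M → W ← G → T → F — M:fork[blocks]; W:collider[open]; G:fork[blocks]; T:chain[blocks] ⇒ blocked
All paths are blocked; X ⊥ F | {G, M, T, W} holds.

Yes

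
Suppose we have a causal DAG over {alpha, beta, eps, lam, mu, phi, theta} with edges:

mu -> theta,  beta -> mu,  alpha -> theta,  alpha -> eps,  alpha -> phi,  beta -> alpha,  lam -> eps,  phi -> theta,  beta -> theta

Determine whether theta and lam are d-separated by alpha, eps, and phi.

4 paths connect theta and lam; each must be blocked for d-separation to hold:
  1. theta ← alpha → eps ← lam — alpha:fork[blocks]; eps:collider[open] ⇒ blocked
  2. theta ← beta → alpha → eps ← lam — beta:fork[open]; alpha:chain[blocks]; eps:collider[open] ⇒ blocked
  3. theta ← mu ← beta → alpha → eps ← lam — mu:chain[open]; beta:fork[open]; alpha:chain[blocks]; eps:collider[open] ⇒ blocked
  4. theta ← phi ← alpha → eps ← lam — phi:chain[blocks]; alpha:fork[blocks]; eps:collider[open] ⇒ blocked
Every path is blocked, so theta and lam are d-separated given {alpha, eps, phi}.

Yes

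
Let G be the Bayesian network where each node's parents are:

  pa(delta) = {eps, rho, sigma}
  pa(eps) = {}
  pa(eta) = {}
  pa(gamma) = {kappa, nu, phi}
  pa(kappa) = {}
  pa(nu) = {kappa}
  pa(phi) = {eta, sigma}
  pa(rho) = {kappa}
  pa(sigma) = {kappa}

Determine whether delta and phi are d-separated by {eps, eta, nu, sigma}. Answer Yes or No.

Yes

6 paths connect delta and phi; each must be blocked for d-separation to hold:
  1. delta ← sigma ← kappa → gamma ← phi — sigma:chain[blocks]; kappa:fork[open]; gamma:collider[blocks] ⇒ blocked
  2. delta ← sigma ← kappa → nu → gamma ← phi — sigma:chain[blocks]; kappa:fork[open]; nu:chain[blocks]; gamma:collider[blocks] ⇒ blocked
  3. delta ← sigma → phi — sigma:fork[blocks] ⇒ blocked
  4. delta ← rho ← kappa → gamma ← phi — rho:chain[open]; kappa:fork[open]; gamma:collider[blocks] ⇒ blocked
  5. delta ← rho ← kappa → sigma → phi — rho:chain[open]; kappa:fork[open]; sigma:chain[blocks] ⇒ blocked
  6. delta ← rho ← kappa → nu → gamma ← phi — rho:chain[open]; kappa:fork[open]; nu:chain[blocks]; gamma:collider[blocks] ⇒ blocked
All paths are blocked; delta ⊥ phi | {eps, eta, nu, sigma} holds.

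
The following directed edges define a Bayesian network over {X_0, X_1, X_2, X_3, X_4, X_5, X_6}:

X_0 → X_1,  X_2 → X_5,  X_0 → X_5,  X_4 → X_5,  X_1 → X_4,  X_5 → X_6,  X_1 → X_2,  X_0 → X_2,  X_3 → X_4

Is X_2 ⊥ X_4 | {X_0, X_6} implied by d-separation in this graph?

Enumerating the 6 paths from X_2 to X_4 and testing each for blocking by {X_0, X_6}:
Path 1: X_2 ← X_1 → X_4
  X_1 is a fork and X_1 is not conditioned on — no node blocks this path, so it is active.
Path 2: X_2 ← X_1 ← X_0 → X_5 ← X_4
  X_0 is a fork here and X_0 is conditioned on, so the path is blocked at X_0.
Path 3: X_2 ← X_0 → X_1 → X_4
  X_0 is a fork here and X_0 is conditioned on, so the path is blocked at X_0.
Path 4: X_2 ← X_0 → X_5 ← X_4
  X_0 is a fork here and X_0 is conditioned on, so the path is blocked at X_0.
Path 5: X_2 → X_5 ← X_4
  X_5 is a collider and its descendant X_6 is conditioned on, which opens it — no node blocks this path, so it is active.
Path 6: X_2 → X_5 ← X_0 → X_1 → X_4
  X_0 is a fork here and X_0 is conditioned on, so the path is blocked at X_0.
At least one path is unblocked, so d-separation fails.

No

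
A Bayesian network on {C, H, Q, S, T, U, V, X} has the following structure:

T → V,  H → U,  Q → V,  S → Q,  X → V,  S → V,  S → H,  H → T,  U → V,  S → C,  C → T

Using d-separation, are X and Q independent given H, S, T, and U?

Enumerating the 6 paths from X to Q and testing each for blocking by {H, S, T, U}:
Path 1: X → V ← Q
  V is a collider here and neither V nor any of its descendants is conditioned on, so the collider stays closed — the path is blocked at V.
Path 2: X → V ← U ← H ← S → Q
  V is a collider here and neither V nor any of its descendants is conditioned on, so the collider stays closed — the path is blocked at V.
Path 3: X → V ← U ← H → T ← C ← S → Q
  V is a collider here and neither V nor any of its descendants is conditioned on, so the collider stays closed — the path is blocked at V.
Path 4: X → V ← S → Q
  V is a collider here and neither V nor any of its descendants is conditioned on, so the collider stays closed — the path is blocked at V.
Path 5: X → V ← T ← H ← S → Q
  V is a collider here and neither V nor any of its descendants is conditioned on, so the collider stays closed — the path is blocked at V.
Path 6: X → V ← T ← C ← S → Q
  V is a collider here and neither V nor any of its descendants is conditioned on, so the collider stays closed — the path is blocked at V.
Since every path is blocked, d-separation holds.

Yes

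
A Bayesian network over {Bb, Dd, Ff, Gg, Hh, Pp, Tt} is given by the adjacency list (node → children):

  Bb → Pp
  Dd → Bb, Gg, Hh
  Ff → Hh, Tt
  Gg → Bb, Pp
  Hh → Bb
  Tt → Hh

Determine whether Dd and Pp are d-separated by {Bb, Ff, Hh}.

There are 6 undirected paths between Dd and Pp; checking each against the conditioning set {Bb, Ff, Hh}:
Path 1: Dd → Bb ← Gg → Pp
  Bb is a collider and Bb is conditioned on, which opens it; Gg is a fork and Gg is not conditioned on — no node blocks this path, so it is active.
Path 2: Dd → Bb → Pp
  Bb is a chain here and Bb is conditioned on, so the path is blocked at Bb.
Path 3: Dd → Hh → Bb ← Gg → Pp
  Hh is a chain here and Hh is conditioned on, so the path is blocked at Hh.
Path 4: Dd → Hh → Bb → Pp
  Hh is a chain here and Hh is conditioned on, so the path is blocked at Hh.
Path 5: Dd → Gg → Bb → Pp
  Bb is a chain here and Bb is conditioned on, so the path is blocked at Bb.
Path 6: Dd → Gg → Pp
  Gg is a chain and Gg is not conditioned on — no node blocks this path, so it is active.
Since the path Dd → Bb ← Gg → Pp is active, Dd and Pp are not d-separated given {Bb, Ff, Hh}.

No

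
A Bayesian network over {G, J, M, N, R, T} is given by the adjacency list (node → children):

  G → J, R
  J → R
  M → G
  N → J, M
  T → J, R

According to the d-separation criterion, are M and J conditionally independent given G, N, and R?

Yes

There are 4 undirected paths between M and J; checking each against the conditioning set {G, N, R}:
  1. M → G → J — G:chain[blocks] ⇒ blocked
  2. M → G → R ← T → J — G:chain[blocks]; R:collider[open]; T:fork[open] ⇒ blocked
  3. M → G → R ← J — G:chain[blocks]; R:collider[open] ⇒ blocked
  4. M ← N → J — N:fork[blocks] ⇒ blocked
All paths are blocked; M ⊥ J | {G, N, R} holds.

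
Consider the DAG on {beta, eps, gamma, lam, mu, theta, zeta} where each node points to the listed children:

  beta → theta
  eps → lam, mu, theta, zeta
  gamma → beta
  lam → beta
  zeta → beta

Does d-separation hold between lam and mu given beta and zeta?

There are 3 undirected paths between lam and mu; checking each against the conditioning set {beta, zeta}:
  1. lam → beta ← zeta ← eps → mu — beta:collider[open]; zeta:chain[blocks]; eps:fork[open] ⇒ blocked
  2. lam → beta → theta ← eps → mu — beta:chain[blocks]; theta:collider[blocks]; eps:fork[open] ⇒ blocked
  3. lam ← eps → mu — eps:fork[open] ⇒ active
Since the path lam ← eps → mu is active, lam and mu are not d-separated given {beta, zeta}.

No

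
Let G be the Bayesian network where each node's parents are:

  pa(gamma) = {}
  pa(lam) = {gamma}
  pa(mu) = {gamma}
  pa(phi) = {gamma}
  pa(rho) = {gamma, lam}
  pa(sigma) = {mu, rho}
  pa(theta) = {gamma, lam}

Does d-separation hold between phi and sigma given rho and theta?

No

Enumerating the 4 paths from phi to sigma and testing each for blocking by {rho, theta}:
  1. phi ← gamma → lam → rho → sigma — gamma:fork[open]; lam:chain[open]; rho:chain[blocks] ⇒ blocked
  2. phi ← gamma → rho → sigma — gamma:fork[open]; rho:chain[blocks] ⇒ blocked
  3. phi ← gamma → theta ← lam → rho → sigma — gamma:fork[open]; theta:collider[open]; lam:fork[open]; rho:chain[blocks] ⇒ blocked
  4. phi ← gamma → mu → sigma — gamma:fork[open]; mu:chain[open] ⇒ active
Since the path phi ← gamma → mu → sigma is active, phi and sigma are not d-separated given {rho, theta}.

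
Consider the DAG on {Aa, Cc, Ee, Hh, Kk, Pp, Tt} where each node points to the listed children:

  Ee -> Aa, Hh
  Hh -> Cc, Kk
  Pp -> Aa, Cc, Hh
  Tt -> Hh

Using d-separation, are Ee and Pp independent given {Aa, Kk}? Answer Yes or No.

No

Enumerating the 3 paths from Ee to Pp and testing each for blocking by {Aa, Kk}:
Path 1: Ee → Aa ← Pp
  Aa is a collider and Aa is conditioned on, which opens it — no node blocks this path, so it is active.
Path 2: Ee → Hh ← Pp
  Hh is a collider and its descendant Kk is conditioned on, which opens it — no node blocks this path, so it is active.
Path 3: Ee → Hh → Cc ← Pp
  Cc is a collider here and neither Cc nor any of its descendants is conditioned on, so the collider stays closed — the path is blocked at Cc.
Because an active path exists, Ee and Pp are not d-separated.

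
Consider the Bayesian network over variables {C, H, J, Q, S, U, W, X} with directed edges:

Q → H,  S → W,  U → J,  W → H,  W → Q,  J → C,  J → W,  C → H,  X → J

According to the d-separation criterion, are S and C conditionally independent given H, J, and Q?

There are 3 undirected paths between S and C; checking each against the conditioning set {H, J, Q}:
Path 1: S → W → Q → H ← C
  Q is a chain here and Q is conditioned on, so the path is blocked at Q.
Path 2: S → W → H ← C
  W is a chain and W is not conditioned on; H is a collider and H is conditioned on, which opens it — no node blocks this path, so it is active.
Path 3: S → W ← J → C
  J is a fork here and J is conditioned on, so the path is blocked at J.
Since the path S → W → H ← C is active, S and C are not d-separated given {H, J, Q}.

No — S and C are not d-separated given {H, J, Q}.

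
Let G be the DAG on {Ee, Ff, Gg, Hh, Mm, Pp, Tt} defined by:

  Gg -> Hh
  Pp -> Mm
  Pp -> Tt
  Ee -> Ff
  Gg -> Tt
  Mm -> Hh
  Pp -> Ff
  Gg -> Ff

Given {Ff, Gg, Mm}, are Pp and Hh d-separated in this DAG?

There are 3 undirected paths between Pp and Hh; checking each against the conditioning set {Ff, Gg, Mm}:
Path 1: Pp → Tt ← Gg → Hh
  Tt is a collider here and neither Tt nor any of its descendants is conditioned on, so the collider stays closed — the path is blocked at Tt.
Path 2: Pp → Mm → Hh
  Mm is a chain here and Mm is conditioned on, so the path is blocked at Mm.
Path 3: Pp → Ff ← Gg → Hh
  Gg is a fork here and Gg is conditioned on, so the path is blocked at Gg.
Every path is blocked, so Pp and Hh are d-separated given {Ff, Gg, Mm}.

Yes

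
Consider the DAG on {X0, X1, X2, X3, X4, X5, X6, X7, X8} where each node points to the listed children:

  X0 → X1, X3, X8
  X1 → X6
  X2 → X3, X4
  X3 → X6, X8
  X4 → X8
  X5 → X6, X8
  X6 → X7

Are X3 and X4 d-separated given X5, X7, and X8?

There are 6 undirected paths between X3 and X4; checking each against the conditioning set {X5, X7, X8}:
Path 1: X3 → X6 ← X1 ← X0 → X8 ← X4
  X6 is a collider and its descendant X7 is conditioned on, which opens it; X1 is a chain and X1 is not conditioned on; X0 is a fork and X0 is not conditioned on; X8 is a collider and X8 is conditioned on, which opens it — no node blocks this path, so it is active.
Path 2: X3 → X6 ← X5 → X8 ← X4
  X5 is a fork here and X5 is conditioned on, so the path is blocked at X5.
Path 3: X3 ← X2 → X4
  X2 is a fork and X2 is not conditioned on — no node blocks this path, so it is active.
Path 4: X3 → X8 ← X4
  X8 is a collider and X8 is conditioned on, which opens it — no node blocks this path, so it is active.
Path 5: X3 ← X0 → X1 → X6 ← X5 → X8 ← X4
  X5 is a fork here and X5 is conditioned on, so the path is blocked at X5.
Path 6: X3 ← X0 → X8 ← X4
  X0 is a fork and X0 is not conditioned on; X8 is a collider and X8 is conditioned on, which opens it — no node blocks this path, so it is active.
Since the path X3 → X6 ← X1 ← X0 → X8 ← X4 is active, X3 and X4 are not d-separated given {X5, X7, X8}.

No — X3 and X4 are not d-separated given {X5, X7, X8}.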